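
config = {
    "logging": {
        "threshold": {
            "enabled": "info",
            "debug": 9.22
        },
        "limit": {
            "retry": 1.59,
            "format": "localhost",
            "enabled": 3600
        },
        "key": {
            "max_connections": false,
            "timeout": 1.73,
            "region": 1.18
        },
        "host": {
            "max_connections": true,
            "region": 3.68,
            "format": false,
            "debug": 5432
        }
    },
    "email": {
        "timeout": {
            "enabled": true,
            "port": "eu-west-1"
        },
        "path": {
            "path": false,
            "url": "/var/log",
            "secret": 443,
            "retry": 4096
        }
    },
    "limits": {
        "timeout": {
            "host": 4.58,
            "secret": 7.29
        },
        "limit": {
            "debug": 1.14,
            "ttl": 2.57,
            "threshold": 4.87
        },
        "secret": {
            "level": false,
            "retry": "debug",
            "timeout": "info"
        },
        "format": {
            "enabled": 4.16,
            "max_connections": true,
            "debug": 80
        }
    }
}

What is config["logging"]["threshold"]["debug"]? 9.22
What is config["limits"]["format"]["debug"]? 80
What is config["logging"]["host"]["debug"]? 5432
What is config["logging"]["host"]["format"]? False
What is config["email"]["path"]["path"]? False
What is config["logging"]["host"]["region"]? 3.68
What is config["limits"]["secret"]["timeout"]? "info"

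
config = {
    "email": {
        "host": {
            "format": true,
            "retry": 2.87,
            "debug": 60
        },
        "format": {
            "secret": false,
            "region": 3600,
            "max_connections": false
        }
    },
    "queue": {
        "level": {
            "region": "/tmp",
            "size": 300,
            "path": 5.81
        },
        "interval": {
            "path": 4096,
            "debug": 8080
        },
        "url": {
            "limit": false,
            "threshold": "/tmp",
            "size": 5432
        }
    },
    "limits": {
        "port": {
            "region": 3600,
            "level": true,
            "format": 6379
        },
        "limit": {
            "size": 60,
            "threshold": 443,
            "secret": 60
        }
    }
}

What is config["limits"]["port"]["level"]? True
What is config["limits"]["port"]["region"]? 3600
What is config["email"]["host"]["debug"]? 60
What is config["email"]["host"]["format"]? True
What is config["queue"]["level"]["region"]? "/tmp"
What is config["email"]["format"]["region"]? 3600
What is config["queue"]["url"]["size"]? 5432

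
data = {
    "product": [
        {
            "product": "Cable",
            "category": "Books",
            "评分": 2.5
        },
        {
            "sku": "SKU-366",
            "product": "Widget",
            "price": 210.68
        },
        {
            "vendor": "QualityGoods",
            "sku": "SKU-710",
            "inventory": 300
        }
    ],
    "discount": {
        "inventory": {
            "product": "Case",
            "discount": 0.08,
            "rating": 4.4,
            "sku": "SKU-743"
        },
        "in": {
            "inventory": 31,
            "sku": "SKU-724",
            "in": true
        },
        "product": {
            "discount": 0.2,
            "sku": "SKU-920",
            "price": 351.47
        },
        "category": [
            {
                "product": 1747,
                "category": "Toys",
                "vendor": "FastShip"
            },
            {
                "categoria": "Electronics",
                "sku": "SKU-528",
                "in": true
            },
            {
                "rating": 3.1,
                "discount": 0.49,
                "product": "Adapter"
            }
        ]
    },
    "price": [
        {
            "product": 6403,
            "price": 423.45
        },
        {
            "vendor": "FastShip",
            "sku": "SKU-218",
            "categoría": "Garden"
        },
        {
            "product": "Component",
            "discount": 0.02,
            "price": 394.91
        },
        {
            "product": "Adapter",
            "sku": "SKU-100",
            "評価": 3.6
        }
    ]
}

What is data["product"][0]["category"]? "Books"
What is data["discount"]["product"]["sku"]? "SKU-920"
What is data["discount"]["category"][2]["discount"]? 0.49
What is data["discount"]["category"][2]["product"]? "Adapter"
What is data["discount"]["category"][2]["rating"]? 3.1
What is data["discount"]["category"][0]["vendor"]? "FastShip"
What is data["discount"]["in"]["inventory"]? 31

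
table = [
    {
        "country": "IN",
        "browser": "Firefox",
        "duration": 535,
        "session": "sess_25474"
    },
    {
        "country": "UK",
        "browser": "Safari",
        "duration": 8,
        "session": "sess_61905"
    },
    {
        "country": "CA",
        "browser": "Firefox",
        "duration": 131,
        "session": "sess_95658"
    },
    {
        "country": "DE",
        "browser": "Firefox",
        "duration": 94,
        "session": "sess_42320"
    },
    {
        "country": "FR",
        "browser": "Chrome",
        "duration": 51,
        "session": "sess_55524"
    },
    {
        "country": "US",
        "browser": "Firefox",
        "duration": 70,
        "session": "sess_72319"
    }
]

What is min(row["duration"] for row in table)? 8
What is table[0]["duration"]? 535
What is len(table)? 6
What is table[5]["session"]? "sess_72319"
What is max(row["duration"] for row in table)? 535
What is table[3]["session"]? "sess_42320"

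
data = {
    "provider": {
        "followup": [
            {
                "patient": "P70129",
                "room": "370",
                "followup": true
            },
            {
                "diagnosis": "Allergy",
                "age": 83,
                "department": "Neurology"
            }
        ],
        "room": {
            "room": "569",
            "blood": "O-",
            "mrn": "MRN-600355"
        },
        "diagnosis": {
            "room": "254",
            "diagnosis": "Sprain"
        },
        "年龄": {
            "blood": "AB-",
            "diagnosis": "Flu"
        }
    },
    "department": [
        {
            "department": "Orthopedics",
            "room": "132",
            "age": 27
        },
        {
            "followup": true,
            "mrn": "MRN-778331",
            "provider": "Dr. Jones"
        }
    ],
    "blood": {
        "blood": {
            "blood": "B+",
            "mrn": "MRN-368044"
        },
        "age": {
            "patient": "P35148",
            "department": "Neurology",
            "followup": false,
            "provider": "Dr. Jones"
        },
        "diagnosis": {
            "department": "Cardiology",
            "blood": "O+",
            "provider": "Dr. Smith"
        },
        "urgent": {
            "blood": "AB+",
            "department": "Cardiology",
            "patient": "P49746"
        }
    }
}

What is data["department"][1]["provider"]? "Dr. Jones"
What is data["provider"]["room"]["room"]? "569"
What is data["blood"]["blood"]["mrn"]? "MRN-368044"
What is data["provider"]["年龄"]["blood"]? "AB-"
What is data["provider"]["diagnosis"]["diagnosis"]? "Sprain"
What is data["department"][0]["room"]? "132"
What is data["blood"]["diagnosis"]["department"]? "Cardiology"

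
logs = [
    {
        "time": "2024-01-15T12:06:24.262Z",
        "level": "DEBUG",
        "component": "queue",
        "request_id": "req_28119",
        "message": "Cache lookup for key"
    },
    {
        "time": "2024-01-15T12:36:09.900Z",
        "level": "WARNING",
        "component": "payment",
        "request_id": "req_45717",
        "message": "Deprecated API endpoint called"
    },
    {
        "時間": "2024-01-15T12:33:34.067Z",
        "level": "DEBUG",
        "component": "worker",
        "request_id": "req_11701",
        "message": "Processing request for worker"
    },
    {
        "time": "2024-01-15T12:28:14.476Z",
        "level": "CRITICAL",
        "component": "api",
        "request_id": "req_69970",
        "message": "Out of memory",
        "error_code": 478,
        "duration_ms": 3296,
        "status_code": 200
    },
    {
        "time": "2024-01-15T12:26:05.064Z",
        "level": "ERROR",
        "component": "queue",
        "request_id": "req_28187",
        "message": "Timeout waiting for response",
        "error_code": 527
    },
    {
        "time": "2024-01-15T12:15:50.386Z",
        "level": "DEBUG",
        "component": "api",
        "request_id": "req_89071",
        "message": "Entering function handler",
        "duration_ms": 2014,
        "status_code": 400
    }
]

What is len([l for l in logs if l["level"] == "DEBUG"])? 3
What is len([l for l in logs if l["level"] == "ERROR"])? 1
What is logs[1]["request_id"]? "req_45717"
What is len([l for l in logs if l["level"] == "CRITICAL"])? 1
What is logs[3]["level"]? "CRITICAL"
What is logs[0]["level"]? "DEBUG"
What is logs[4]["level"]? "ERROR"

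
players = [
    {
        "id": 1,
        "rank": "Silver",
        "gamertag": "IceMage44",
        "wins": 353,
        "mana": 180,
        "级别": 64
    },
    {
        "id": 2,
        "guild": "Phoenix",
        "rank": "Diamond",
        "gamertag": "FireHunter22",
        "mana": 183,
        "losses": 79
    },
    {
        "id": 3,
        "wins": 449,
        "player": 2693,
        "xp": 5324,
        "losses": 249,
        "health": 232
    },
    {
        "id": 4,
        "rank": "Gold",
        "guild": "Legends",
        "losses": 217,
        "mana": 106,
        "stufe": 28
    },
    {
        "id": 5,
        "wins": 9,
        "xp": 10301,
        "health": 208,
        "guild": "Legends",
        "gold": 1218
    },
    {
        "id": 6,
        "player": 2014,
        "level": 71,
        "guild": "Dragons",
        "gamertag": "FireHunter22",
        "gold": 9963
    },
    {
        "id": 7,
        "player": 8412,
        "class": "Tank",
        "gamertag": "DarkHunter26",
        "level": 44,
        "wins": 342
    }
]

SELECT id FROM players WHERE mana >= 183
[2]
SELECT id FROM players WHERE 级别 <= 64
[1]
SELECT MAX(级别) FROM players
64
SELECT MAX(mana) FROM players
183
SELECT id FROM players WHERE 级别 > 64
[]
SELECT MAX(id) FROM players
7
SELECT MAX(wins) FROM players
449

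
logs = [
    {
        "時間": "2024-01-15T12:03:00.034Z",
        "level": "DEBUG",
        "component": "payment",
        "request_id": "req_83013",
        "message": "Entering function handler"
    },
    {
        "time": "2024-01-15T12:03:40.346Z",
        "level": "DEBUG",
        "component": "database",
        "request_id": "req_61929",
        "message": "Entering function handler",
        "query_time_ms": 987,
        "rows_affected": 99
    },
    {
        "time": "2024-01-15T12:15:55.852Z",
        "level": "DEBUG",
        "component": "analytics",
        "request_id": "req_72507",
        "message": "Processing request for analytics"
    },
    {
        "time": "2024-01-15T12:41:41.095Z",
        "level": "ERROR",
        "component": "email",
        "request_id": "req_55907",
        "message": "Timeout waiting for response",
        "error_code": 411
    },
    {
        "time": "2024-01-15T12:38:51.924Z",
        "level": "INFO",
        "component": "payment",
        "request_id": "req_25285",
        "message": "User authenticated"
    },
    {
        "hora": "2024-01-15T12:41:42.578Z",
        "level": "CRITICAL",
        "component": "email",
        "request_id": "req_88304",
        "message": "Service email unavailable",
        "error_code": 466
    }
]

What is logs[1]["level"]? "DEBUG"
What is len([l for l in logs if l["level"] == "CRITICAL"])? 1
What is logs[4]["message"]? "User authenticated"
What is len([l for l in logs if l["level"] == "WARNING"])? 0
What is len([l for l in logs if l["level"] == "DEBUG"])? 3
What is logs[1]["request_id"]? "req_61929"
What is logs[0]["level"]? "DEBUG"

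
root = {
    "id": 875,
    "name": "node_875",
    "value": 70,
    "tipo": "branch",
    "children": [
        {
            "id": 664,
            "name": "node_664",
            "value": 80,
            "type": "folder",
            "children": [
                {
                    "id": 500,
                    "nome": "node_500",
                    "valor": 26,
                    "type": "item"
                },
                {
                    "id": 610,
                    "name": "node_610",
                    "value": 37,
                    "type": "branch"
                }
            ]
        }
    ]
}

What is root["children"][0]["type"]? "folder"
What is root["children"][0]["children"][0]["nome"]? "node_500"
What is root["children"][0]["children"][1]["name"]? "node_610"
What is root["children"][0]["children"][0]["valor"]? 26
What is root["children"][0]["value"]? 80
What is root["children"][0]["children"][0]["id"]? 500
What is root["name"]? "node_875"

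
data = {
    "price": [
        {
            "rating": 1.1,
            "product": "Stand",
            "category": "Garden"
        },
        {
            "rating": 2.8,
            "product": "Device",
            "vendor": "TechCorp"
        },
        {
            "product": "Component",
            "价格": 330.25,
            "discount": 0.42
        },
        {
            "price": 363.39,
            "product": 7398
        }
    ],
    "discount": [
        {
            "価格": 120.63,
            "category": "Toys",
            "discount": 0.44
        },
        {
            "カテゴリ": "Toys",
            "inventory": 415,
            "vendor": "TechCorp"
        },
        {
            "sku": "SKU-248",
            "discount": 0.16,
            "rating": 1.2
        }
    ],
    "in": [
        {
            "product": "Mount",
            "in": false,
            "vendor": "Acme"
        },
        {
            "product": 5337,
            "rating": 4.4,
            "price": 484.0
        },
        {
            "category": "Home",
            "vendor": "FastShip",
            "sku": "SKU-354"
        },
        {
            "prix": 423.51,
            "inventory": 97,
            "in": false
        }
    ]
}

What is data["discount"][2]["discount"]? 0.16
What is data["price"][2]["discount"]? 0.42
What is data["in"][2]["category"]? "Home"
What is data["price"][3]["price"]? 363.39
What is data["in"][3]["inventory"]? 97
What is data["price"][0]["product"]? "Stand"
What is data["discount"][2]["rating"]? 1.2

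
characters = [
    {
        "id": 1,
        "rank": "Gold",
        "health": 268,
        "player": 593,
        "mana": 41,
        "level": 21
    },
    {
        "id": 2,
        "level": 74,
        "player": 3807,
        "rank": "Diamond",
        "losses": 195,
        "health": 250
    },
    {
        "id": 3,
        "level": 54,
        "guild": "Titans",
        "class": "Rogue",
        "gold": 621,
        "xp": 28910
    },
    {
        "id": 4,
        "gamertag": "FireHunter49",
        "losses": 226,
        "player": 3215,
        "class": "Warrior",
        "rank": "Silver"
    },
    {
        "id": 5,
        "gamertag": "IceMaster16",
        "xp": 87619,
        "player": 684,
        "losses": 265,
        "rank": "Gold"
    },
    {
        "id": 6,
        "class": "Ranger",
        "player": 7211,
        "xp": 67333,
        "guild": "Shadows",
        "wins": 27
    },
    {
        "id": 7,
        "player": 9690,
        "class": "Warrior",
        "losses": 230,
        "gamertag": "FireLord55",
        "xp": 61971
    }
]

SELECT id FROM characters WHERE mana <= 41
[1]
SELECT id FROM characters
[1, 2, 3, 4, 5, 6, 7]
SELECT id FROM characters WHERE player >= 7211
[6, 7]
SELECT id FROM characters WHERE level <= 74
[1, 2, 3]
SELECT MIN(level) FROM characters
21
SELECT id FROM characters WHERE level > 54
[2]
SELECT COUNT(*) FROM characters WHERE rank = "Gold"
2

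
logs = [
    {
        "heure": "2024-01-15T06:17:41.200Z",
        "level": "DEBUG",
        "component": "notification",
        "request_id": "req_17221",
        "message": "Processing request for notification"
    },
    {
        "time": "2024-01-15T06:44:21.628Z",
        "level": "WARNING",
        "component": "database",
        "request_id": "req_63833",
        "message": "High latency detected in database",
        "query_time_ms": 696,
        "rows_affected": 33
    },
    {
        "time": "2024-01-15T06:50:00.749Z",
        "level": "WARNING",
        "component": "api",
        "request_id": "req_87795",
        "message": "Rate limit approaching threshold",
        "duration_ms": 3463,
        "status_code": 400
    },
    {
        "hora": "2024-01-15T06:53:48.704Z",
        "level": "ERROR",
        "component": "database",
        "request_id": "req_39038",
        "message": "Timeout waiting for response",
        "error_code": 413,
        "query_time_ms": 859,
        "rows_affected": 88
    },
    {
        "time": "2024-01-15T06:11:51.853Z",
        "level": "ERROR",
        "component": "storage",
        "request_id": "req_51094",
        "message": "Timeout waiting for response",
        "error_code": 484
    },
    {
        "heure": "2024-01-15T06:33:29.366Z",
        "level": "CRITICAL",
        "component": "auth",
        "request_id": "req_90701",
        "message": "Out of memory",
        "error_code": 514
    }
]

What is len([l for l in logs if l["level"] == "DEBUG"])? 1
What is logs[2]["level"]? "WARNING"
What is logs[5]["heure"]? "2024-01-15T06:33:29.366Z"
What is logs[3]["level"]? "ERROR"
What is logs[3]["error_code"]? 413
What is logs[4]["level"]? "ERROR"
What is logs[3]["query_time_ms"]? 859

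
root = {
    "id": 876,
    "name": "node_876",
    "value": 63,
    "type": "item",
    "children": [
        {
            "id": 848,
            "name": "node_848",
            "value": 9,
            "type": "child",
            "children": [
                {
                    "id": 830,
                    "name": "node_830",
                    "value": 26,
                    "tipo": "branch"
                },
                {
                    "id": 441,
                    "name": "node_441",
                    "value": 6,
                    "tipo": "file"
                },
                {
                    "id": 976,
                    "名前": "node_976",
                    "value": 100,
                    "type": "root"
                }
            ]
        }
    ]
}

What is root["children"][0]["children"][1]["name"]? "node_441"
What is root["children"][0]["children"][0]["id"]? 830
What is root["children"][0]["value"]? 9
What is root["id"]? 876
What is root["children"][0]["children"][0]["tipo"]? "branch"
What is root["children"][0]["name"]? "node_848"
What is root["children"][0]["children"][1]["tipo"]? "file"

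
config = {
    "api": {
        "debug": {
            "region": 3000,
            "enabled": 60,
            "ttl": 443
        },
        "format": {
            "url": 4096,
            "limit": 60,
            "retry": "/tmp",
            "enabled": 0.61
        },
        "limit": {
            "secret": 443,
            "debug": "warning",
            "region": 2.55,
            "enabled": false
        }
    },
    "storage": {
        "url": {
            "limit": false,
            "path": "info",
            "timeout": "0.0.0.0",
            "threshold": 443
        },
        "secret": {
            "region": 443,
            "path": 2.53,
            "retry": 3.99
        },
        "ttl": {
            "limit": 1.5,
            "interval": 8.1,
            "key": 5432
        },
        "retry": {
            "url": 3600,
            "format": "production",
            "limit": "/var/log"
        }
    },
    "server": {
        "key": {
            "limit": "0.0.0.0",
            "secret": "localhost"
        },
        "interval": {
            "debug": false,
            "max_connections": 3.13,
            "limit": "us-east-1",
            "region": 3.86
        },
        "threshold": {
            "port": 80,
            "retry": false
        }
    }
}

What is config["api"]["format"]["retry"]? "/tmp"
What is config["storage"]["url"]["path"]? "info"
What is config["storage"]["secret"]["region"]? 443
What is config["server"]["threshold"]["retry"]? False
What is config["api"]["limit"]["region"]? 2.55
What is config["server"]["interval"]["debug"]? False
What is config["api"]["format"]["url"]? 4096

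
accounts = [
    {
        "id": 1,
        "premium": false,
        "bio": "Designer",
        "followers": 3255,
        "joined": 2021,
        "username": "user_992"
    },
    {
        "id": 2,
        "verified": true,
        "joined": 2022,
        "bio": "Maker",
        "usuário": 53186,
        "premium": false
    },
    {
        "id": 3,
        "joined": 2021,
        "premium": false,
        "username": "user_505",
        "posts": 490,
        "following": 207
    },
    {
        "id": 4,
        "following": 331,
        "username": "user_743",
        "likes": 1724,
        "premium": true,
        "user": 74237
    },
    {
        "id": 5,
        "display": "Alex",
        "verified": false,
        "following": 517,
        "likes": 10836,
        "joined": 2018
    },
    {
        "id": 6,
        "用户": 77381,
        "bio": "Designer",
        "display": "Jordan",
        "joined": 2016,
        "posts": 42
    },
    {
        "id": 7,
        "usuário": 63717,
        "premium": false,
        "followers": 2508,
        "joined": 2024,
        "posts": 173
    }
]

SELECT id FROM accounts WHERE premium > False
[4]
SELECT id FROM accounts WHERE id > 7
[]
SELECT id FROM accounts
[1, 2, 3, 4, 5, 6, 7]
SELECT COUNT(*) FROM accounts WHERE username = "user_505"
1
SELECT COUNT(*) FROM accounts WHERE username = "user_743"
1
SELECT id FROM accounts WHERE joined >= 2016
[1, 2, 3, 5, 6, 7]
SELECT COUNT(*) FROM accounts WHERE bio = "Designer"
2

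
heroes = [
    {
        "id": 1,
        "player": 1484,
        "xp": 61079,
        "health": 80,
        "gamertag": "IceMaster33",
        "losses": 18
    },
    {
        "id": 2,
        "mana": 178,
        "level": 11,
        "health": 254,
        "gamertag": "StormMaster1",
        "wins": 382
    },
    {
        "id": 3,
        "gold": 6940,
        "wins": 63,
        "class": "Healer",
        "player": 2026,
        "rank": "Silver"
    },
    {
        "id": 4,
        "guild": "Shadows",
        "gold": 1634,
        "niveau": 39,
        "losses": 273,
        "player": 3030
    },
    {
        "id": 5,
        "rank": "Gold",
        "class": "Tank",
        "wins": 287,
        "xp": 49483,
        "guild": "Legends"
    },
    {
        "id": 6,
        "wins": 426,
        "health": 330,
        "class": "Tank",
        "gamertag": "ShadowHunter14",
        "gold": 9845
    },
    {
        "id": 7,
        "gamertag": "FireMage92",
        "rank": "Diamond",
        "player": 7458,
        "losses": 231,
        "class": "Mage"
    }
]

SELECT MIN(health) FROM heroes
80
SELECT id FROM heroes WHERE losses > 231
[4]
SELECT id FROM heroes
[1, 2, 3, 4, 5, 6, 7]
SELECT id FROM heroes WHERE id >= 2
[2, 3, 4, 5, 6, 7]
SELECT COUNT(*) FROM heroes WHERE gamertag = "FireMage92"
1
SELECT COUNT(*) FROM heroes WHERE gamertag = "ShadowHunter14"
1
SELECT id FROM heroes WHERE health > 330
[]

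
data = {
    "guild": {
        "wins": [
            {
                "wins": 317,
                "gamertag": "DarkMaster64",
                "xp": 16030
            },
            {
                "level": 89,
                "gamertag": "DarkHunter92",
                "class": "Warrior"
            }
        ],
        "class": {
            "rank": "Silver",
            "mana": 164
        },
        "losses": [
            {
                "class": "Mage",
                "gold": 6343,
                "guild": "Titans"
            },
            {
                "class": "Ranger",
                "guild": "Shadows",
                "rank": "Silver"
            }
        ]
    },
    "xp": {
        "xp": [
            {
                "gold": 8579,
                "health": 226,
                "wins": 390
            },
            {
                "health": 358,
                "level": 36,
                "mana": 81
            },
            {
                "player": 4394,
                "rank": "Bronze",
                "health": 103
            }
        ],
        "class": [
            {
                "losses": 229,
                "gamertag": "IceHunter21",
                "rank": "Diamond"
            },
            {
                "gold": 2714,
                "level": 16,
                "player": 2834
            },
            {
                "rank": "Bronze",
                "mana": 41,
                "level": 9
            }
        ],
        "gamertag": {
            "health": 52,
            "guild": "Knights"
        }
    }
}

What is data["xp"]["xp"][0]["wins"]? 390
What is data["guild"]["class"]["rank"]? "Silver"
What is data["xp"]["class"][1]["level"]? 16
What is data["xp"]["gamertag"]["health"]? 52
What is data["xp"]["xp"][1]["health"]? 358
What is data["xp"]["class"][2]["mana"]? 41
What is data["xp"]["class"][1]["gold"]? 2714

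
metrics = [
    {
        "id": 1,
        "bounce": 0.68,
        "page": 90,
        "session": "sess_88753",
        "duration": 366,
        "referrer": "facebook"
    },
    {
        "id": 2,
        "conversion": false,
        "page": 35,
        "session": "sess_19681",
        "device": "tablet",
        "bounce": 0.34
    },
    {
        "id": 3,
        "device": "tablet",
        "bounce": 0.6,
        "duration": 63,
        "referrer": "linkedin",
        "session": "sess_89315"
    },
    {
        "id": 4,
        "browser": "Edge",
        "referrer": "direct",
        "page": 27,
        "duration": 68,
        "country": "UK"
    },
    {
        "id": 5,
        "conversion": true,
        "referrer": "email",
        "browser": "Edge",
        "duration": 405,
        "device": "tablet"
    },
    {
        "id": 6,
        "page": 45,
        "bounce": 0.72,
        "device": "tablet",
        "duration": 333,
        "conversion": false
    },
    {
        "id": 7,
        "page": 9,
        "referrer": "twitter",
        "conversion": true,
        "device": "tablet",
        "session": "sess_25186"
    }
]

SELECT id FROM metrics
[1, 2, 3, 4, 5, 6, 7]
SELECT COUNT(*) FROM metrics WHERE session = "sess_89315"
1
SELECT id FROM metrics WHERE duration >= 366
[1, 5]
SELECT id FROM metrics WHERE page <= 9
[7]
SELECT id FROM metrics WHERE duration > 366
[5]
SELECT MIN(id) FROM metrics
1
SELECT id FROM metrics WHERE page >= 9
[1, 2, 4, 6, 7]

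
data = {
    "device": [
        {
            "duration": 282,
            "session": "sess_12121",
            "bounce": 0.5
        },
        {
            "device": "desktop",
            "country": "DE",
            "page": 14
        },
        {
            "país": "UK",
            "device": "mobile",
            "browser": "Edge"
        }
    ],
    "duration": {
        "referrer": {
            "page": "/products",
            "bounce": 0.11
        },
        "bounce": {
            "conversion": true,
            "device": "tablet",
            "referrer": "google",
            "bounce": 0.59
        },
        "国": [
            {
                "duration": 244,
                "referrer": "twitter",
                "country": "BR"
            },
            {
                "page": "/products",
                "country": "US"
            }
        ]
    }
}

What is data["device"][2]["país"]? "UK"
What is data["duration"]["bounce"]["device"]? "tablet"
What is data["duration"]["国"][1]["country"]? "US"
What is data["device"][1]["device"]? "desktop"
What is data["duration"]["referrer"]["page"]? "/products"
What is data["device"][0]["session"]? "sess_12121"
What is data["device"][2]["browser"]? "Edge"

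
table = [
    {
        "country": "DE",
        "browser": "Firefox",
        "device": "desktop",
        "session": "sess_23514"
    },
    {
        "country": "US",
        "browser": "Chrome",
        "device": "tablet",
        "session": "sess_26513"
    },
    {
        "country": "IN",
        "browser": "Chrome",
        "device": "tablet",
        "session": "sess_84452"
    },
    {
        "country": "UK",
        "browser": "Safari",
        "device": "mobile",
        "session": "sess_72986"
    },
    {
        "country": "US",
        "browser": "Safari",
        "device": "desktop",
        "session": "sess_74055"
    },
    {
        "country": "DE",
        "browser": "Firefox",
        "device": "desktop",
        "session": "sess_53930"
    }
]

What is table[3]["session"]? "sess_72986"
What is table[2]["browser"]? "Chrome"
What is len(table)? 6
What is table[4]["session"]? "sess_74055"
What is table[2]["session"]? "sess_84452"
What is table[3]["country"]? "UK"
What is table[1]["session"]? "sess_26513"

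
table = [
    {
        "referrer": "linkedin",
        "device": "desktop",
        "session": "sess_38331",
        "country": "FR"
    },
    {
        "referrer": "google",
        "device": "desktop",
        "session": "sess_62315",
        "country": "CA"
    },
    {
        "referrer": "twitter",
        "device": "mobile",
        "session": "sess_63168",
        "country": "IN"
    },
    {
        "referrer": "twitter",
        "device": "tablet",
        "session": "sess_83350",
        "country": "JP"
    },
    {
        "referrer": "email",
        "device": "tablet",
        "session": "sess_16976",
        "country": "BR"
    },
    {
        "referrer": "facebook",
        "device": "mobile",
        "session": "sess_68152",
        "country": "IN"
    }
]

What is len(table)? 6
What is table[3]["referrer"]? "twitter"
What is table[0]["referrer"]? "linkedin"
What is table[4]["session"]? "sess_16976"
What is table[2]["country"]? "IN"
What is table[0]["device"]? "desktop"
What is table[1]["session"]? "sess_62315"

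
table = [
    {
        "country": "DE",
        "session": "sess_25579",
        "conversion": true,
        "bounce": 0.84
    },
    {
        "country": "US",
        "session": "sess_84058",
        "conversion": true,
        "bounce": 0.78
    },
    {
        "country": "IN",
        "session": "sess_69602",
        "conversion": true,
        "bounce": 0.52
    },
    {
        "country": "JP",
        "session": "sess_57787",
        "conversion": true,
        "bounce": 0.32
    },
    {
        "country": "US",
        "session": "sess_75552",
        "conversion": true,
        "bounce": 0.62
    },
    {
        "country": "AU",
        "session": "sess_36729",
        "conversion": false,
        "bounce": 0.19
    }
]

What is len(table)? 6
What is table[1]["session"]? "sess_84058"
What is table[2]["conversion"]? True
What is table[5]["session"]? "sess_36729"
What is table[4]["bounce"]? 0.62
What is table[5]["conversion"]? False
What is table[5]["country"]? "AU"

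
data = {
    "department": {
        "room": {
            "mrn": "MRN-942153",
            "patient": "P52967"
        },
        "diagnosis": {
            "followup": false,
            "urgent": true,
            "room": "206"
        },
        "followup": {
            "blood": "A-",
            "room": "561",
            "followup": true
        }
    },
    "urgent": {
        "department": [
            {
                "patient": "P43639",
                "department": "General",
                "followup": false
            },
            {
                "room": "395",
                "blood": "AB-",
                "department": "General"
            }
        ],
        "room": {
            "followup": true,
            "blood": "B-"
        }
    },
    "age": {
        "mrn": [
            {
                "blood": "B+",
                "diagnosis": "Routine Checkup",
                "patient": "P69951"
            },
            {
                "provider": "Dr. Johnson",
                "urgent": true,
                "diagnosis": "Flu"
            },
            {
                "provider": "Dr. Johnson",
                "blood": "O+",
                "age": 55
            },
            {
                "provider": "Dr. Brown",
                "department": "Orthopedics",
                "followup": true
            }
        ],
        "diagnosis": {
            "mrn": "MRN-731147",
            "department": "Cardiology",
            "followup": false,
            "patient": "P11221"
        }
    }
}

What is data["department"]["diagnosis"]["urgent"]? True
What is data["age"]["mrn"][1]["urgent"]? True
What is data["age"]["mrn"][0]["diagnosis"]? "Routine Checkup"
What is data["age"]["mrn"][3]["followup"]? True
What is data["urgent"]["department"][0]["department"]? "General"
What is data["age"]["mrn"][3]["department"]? "Orthopedics"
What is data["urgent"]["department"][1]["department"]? "General"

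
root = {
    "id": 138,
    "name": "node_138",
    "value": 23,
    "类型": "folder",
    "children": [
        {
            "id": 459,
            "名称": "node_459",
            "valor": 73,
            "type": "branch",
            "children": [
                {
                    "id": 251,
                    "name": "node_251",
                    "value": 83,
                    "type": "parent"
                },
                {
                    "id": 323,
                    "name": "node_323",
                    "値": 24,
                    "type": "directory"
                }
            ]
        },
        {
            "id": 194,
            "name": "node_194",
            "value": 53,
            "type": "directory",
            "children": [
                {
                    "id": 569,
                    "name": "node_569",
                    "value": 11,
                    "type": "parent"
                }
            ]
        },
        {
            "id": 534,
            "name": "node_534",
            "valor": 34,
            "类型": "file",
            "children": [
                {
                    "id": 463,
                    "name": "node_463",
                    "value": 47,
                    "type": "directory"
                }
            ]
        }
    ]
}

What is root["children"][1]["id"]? 194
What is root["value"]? 23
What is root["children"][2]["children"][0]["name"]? "node_463"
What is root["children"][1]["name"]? "node_194"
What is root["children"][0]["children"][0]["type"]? "parent"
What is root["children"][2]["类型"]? "file"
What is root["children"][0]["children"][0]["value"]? 83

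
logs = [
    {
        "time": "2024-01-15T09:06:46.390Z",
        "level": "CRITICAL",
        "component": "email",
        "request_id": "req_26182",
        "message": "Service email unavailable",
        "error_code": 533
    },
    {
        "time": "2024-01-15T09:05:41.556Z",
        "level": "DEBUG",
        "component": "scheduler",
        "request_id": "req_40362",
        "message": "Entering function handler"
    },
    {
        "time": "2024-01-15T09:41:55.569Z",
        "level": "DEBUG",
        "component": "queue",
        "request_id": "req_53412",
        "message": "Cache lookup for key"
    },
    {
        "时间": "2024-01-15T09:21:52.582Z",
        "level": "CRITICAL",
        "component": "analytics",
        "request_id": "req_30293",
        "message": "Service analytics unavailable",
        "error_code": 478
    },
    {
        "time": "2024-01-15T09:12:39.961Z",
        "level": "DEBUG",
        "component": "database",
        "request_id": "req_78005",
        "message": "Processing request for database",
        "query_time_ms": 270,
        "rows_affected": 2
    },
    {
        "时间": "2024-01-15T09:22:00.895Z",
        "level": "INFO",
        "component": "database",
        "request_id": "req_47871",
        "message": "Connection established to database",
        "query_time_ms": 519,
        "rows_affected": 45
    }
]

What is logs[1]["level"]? "DEBUG"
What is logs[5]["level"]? "INFO"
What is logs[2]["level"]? "DEBUG"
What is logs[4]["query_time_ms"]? 270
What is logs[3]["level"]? "CRITICAL"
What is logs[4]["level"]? "DEBUG"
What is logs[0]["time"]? "2024-01-15T09:06:46.390Z"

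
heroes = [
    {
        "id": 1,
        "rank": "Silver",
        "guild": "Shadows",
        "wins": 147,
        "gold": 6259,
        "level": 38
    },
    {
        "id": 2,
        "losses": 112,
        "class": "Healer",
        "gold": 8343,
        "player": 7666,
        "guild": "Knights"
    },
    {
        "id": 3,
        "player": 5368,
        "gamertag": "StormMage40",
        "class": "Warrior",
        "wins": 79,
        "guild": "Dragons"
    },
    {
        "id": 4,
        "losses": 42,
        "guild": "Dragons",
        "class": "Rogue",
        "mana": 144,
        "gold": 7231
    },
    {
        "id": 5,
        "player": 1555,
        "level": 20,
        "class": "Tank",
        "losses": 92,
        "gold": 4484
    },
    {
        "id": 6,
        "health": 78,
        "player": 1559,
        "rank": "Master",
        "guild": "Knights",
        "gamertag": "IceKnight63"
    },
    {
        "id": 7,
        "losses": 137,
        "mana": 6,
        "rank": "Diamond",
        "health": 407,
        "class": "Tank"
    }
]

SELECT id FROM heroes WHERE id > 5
[6, 7]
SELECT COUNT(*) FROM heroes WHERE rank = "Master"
1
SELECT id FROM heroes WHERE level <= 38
[1, 5]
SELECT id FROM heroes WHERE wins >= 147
[1]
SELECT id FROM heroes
[1, 2, 3, 4, 5, 6, 7]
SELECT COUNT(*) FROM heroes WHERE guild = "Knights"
2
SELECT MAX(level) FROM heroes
38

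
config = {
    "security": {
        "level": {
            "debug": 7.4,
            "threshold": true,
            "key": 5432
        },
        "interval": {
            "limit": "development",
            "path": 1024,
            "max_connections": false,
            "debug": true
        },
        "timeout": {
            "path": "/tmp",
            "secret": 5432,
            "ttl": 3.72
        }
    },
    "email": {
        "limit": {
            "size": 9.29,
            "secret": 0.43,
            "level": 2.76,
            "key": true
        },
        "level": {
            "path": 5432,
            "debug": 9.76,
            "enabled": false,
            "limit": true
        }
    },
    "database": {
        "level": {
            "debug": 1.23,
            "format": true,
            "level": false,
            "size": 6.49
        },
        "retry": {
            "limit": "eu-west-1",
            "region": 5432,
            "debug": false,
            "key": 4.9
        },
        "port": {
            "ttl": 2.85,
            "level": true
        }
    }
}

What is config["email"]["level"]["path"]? 5432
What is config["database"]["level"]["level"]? False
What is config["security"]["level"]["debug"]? 7.4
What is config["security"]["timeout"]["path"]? "/tmp"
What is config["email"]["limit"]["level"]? 2.76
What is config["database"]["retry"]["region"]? 5432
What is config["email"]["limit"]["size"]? 9.29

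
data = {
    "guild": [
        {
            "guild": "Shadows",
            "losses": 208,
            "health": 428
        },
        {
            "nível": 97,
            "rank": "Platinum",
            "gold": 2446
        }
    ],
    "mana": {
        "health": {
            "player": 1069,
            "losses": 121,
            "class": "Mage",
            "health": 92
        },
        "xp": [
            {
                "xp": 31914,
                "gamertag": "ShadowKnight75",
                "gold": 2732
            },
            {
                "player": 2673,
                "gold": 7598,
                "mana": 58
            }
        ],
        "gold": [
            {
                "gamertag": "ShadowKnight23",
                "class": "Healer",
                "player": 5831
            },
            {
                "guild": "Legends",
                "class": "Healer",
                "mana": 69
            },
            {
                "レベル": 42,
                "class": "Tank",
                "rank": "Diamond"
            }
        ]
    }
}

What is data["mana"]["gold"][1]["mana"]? 69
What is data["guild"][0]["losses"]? 208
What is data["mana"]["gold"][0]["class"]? "Healer"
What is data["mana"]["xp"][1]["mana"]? 58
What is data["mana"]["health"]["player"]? 1069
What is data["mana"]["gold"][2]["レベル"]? 42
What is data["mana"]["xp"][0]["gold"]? 2732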